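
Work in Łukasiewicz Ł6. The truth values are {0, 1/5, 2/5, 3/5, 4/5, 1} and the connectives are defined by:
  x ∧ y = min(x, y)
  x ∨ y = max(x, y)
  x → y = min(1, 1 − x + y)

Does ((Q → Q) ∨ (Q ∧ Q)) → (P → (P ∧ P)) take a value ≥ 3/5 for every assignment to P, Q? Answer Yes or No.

Yes

At P = 1/5, Q = 3/5, for instance:
Q → Q = 3/5 → 3/5 = 1
Q ∧ Q = 3/5 ∧ 3/5 = 3/5
(Q → Q) ∨ (Q ∧ Q) = 1 ∨ 3/5 = 1
P ∧ P = 1/5 ∧ 1/5 = 1/5
P → (P ∧ P) = 1/5 → 1/5 = 1
((Q → Q) ∨ (Q ∧ Q)) → (P → (P ∧ P)) = 1 → 1 = 1
and checking the remaining 35 assignments likewise gives ≥ 3/5 in every case.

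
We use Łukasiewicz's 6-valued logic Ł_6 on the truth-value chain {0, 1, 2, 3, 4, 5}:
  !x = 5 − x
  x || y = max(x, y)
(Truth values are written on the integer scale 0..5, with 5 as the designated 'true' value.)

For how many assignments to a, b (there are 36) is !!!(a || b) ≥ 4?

4

value 5: 1 assignment (counts)
value 4: 3 assignments (counts)
value 3: 5 assignments
value 2: 7 assignments
value 1: 9 assignments
value 0: 11 assignments
So 4 of the 36 assignments meet the threshold.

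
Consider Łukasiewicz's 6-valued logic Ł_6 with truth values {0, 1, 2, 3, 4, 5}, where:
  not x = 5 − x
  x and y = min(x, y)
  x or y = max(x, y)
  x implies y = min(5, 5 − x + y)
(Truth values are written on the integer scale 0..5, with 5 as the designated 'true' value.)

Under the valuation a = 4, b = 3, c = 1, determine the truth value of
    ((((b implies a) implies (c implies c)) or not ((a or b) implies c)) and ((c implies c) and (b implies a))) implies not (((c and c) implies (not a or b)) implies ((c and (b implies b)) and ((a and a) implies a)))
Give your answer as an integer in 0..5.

4

b implies a = 3 implies 4 = 5
c implies c = 1 implies 1 = 5
(b implies a) implies (c implies c) = 5 implies 5 = 5
a or b = 4 or 3 = 4
(a or b) implies c = 4 implies 1 = 2
not ((a or b) implies c) = not 2 = 3
((b implies a) implies (c implies c)) or not ((a or b) implies c) = 5 or 3 = 5
c implies c = 1 implies 1 = 5
b implies a = 3 implies 4 = 5
(c implies c) and (b implies a) = 5 and 5 = 5
(((b implies a) implies (c implies c)) or not ((a or b) implies c)) and ((c implies c) and (b implies a)) = 5 and 5 = 5
c and c = 1 and 1 = 1
not a = not 4 = 1
not a or b = 1 or 3 = 3
(c and c) implies (not a or b) = 1 implies 3 = 5
b implies b = 3 implies 3 = 5
c and (b implies b) = 1 and 5 = 1
a and a = 4 and 4 = 4
(a and a) implies a = 4 implies 4 = 5
(c and (b implies b)) and ((a and a) implies a) = 1 and 5 = 1
((c and c) implies (not a or b)) implies ((c and (b implies b)) and ((a and a) implies a)) = 5 implies 1 = 1
not (((c and c) implies (not a or b)) implies ((c and (b implies b)) and ((a and a) implies a))) = not 1 = 4
((((b implies a) implies (c implies c)) or not ((a or b) implies c)) and ((c implies c) and (b implies a))) implies not (((c and c) implies (not a or b)) implies ((c and (b implies b)) and ((a and a) implies a))) = 5 implies 4 = 4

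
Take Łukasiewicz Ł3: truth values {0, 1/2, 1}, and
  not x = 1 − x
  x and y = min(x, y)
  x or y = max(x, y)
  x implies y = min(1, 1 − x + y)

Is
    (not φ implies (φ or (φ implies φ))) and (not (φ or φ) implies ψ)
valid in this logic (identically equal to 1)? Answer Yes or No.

No

Counterexample: take φ = 0, ψ = 0.
not φ = not 0 = 1
φ implies φ = 0 implies 0 = 1
φ or (φ implies φ) = 0 or 1 = 1
not φ implies (φ or (φ implies φ)) = 1 implies 1 = 1
φ or φ = 0 or 0 = 0
not (φ or φ) = not 0 = 1
not (φ or φ) implies ψ = 1 implies 0 = 0
(not φ implies (φ or (φ implies φ))) and (not (φ or φ) implies ψ) = 1 and 0 = 0
This gives 0 ≠ 1.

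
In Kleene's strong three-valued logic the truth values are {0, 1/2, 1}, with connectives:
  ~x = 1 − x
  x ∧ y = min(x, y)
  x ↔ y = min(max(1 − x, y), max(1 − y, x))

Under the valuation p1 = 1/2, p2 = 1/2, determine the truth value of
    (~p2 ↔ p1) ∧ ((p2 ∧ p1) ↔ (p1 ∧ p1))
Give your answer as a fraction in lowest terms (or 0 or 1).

~p2 = ~1/2 = 1/2
~p2 ↔ p1 = 1/2 ↔ 1/2 = 1/2
p2 ∧ p1 = 1/2 ∧ 1/2 = 1/2
p1 ∧ p1 = 1/2 ∧ 1/2 = 1/2
(p2 ∧ p1) ↔ (p1 ∧ p1) = 1/2 ↔ 1/2 = 1/2
(~p2 ↔ p1) ∧ ((p2 ∧ p1) ↔ (p1 ∧ p1)) = 1/2 ∧ 1/2 = 1/2

1/2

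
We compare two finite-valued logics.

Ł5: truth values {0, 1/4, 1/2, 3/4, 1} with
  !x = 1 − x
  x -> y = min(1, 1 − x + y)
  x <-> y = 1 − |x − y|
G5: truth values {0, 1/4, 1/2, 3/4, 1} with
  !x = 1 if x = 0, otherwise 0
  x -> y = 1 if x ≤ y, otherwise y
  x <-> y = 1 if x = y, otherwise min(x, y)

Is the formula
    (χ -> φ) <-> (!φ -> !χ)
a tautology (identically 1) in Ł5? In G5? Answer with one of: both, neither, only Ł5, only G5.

In Ł5: every assignment gives 1 — tautology.
In G5: at φ = 1/4, χ = 1/2 the value is 1/4 — not a tautology.

only Ł5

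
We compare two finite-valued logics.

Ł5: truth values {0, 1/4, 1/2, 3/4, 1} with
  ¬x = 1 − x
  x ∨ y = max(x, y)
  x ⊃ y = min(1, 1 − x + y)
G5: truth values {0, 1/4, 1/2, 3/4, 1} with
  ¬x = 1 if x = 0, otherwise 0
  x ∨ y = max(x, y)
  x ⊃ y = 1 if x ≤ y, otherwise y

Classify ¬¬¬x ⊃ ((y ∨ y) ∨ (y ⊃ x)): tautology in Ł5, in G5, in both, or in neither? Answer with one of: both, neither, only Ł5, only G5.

neither

In Ł5: at x = 0, y = 1/4 the value is 3/4 — not a tautology.
In G5: at x = 0, y = 1/4 the value is 1/4 — not a tautology.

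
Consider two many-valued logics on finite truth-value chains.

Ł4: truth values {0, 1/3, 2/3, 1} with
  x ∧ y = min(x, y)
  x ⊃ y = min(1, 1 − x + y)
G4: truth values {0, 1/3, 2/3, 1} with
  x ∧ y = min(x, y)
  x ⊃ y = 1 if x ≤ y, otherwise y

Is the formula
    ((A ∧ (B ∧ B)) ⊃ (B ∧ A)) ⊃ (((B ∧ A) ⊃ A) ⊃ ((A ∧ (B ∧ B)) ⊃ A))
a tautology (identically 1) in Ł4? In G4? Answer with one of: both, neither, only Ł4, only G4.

In Ł4: every assignment gives 1 — tautology.
In G4: every assignment gives 1 — tautology.

both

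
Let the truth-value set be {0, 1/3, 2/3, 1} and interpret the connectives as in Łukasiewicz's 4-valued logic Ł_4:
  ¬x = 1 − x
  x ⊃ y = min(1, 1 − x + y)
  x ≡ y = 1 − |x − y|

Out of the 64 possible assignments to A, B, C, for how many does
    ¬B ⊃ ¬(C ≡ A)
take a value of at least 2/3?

50

value 1: 36 assignments (counts)
value 2/3: 14 assignments (counts)
value 1/3: 10 assignments
value 0: 4 assignments
So 50 of the 64 assignments meet the threshold.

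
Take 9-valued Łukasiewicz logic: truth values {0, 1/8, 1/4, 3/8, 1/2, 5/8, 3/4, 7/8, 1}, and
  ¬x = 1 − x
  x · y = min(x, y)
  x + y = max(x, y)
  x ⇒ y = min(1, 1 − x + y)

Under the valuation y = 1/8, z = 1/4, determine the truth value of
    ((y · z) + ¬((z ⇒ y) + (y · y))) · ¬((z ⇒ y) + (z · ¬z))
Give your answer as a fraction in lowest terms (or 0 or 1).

1/8

y · z = 1/8 · 1/4 = 1/8
z ⇒ y = 1/4 ⇒ 1/8 = 7/8
y · y = 1/8 · 1/8 = 1/8
(z ⇒ y) + (y · y) = 7/8 + 1/8 = 7/8
¬((z ⇒ y) + (y · y)) = ¬7/8 = 1/8
(y · z) + ¬((z ⇒ y) + (y · y)) = 1/8 + 1/8 = 1/8
z ⇒ y = 1/4 ⇒ 1/8 = 7/8
¬z = ¬1/4 = 3/4
z · ¬z = 1/4 · 3/4 = 1/4
(z ⇒ y) + (z · ¬z) = 7/8 + 1/4 = 7/8
¬((z ⇒ y) + (z · ¬z)) = ¬7/8 = 1/8
((y · z) + ¬((z ⇒ y) + (y · y))) · ¬((z ⇒ y) + (z · ¬z)) = 1/8 · 1/8 = 1/8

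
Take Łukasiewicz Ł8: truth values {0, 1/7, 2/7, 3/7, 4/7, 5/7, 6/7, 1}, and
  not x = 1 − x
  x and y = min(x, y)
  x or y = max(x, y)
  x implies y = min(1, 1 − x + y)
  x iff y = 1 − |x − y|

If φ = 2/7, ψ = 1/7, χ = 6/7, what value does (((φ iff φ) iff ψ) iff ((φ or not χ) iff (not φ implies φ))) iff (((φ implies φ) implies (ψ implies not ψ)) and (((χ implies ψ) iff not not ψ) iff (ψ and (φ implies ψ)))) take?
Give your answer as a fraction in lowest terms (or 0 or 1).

φ iff φ = 2/7 iff 2/7 = 1
(φ iff φ) iff ψ = 1 iff 1/7 = 1/7
not χ = not 6/7 = 1/7
φ or not χ = 2/7 or 1/7 = 2/7
not φ = not 2/7 = 5/7
not φ implies φ = 5/7 implies 2/7 = 4/7
(φ or not χ) iff (not φ implies φ) = 2/7 iff 4/7 = 5/7
((φ iff φ) iff ψ) iff ((φ or not χ) iff (not φ implies φ)) = 1/7 iff 5/7 = 3/7
φ implies φ = 2/7 implies 2/7 = 1
not ψ = not 1/7 = 6/7
ψ implies not ψ = 1/7 implies 6/7 = 1
(φ implies φ) implies (ψ implies not ψ) = 1 implies 1 = 1
χ implies ψ = 6/7 implies 1/7 = 2/7
not ψ = not 1/7 = 6/7
not not ψ = not 6/7 = 1/7
(χ implies ψ) iff not not ψ = 2/7 iff 1/7 = 6/7
φ implies ψ = 2/7 implies 1/7 = 6/7
ψ and (φ implies ψ) = 1/7 and 6/7 = 1/7
((χ implies ψ) iff not not ψ) iff (ψ and (φ implies ψ)) = 6/7 iff 1/7 = 2/7
((φ implies φ) implies (ψ implies not ψ)) and (((χ implies ψ) iff not not ψ) iff (ψ and (φ implies ψ))) = 1 and 2/7 = 2/7
(((φ iff φ) iff ψ) iff ((φ or not χ) iff (not φ implies φ))) iff (((φ implies φ) implies (ψ implies not ψ)) and (((χ implies ψ) iff not not ψ) iff (ψ and (φ implies ψ)))) = 3/7 iff 2/7 = 6/7

6/7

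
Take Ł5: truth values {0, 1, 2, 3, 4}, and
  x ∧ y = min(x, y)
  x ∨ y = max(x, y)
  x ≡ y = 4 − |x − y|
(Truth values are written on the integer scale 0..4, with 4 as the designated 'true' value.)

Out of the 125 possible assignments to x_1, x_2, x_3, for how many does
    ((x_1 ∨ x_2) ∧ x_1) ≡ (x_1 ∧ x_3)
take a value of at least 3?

value 4: 75 assignments (counts)
value 3: 20 assignments (counts)
value 2: 15 assignments
value 1: 10 assignments
value 0: 5 assignments
So 95 of the 125 assignments meet the threshold.

95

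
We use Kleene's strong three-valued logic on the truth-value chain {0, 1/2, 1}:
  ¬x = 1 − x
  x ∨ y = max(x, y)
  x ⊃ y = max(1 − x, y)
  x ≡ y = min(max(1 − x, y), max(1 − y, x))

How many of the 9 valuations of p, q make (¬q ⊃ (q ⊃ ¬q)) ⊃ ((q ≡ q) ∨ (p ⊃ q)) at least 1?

p = 0, q = 0 ↦ 1  ≥
p = 0, q = 1/2 ↦ 1  ≥
p = 0, q = 1 ↦ 1  ≥
p = 1/2, q = 0 ↦ 1  ≥
p = 1/2, q = 1/2 ↦ 1/2  <
p = 1/2, q = 1 ↦ 1  ≥
p = 1, q = 0 ↦ 1  ≥
p = 1, q = 1/2 ↦ 1/2  <
p = 1, q = 1 ↦ 1  ≥
So 7 of the 9 assignments meet the threshold.

7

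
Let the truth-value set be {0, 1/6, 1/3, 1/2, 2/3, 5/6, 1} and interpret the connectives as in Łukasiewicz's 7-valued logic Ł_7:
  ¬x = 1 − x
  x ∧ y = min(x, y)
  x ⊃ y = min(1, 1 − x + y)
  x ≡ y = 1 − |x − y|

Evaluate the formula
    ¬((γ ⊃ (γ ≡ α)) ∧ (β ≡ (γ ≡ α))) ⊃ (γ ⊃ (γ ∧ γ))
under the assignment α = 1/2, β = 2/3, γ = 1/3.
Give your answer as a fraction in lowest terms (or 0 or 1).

γ ≡ α = 1/3 ≡ 1/2 = 5/6
γ ⊃ (γ ≡ α) = 1/3 ⊃ 5/6 = 1
γ ≡ α = 1/3 ≡ 1/2 = 5/6
β ≡ (γ ≡ α) = 2/3 ≡ 5/6 = 5/6
(γ ⊃ (γ ≡ α)) ∧ (β ≡ (γ ≡ α)) = 1 ∧ 5/6 = 5/6
¬((γ ⊃ (γ ≡ α)) ∧ (β ≡ (γ ≡ α))) = ¬5/6 = 1/6
γ ∧ γ = 1/3 ∧ 1/3 = 1/3
γ ⊃ (γ ∧ γ) = 1/3 ⊃ 1/3 = 1
¬((γ ⊃ (γ ≡ α)) ∧ (β ≡ (γ ≡ α))) ⊃ (γ ⊃ (γ ∧ γ)) = 1/6 ⊃ 1 = 1

1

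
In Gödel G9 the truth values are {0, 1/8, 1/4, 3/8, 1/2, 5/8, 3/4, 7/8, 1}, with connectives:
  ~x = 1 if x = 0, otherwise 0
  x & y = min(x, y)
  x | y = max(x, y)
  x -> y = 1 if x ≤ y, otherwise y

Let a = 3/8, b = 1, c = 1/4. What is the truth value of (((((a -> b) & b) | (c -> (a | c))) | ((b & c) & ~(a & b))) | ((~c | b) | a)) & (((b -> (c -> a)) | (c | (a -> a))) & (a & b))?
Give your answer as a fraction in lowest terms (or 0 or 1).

a -> b = 3/8 -> 1 = 1
(a -> b) & b = 1 & 1 = 1
a | c = 3/8 | 1/4 = 3/8
c -> (a | c) = 1/4 -> 3/8 = 1
((a -> b) & b) | (c -> (a | c)) = 1 | 1 = 1
b & c = 1 & 1/4 = 1/4
a & b = 3/8 & 1 = 3/8
~(a & b) = ~3/8 = 0
(b & c) & ~(a & b) = 1/4 & 0 = 0
(((a -> b) & b) | (c -> (a | c))) | ((b & c) & ~(a & b)) = 1 | 0 = 1
~c = ~1/4 = 0
~c | b = 0 | 1 = 1
(~c | b) | a = 1 | 3/8 = 1
((((a -> b) & b) | (c -> (a | c))) | ((b & c) & ~(a & b))) | ((~c | b) | a) = 1 | 1 = 1
c -> a = 1/4 -> 3/8 = 1
b -> (c -> a) = 1 -> 1 = 1
a -> a = 3/8 -> 3/8 = 1
c | (a -> a) = 1/4 | 1 = 1
(b -> (c -> a)) | (c | (a -> a)) = 1 | 1 = 1
a & b = 3/8 & 1 = 3/8
((b -> (c -> a)) | (c | (a -> a))) & (a & b) = 1 & 3/8 = 3/8
(((((a -> b) & b) | (c -> (a | c))) | ((b & c) & ~(a & b))) | ((~c | b) | a)) & (((b -> (c -> a)) | (c | (a -> a))) & (a & b)) = 1 & 3/8 = 3/8

3/8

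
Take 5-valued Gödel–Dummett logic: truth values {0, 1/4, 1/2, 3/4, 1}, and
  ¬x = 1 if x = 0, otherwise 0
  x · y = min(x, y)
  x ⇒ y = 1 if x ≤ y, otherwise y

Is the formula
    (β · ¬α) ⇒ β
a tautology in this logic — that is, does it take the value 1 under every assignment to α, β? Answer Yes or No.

At α = 3/4, β = 1/2, for instance:
¬α = ¬3/4 = 0
β · ¬α = 1/2 · 0 = 0
(β · ¬α) ⇒ β = 0 ⇒ 1/2 = 1
and checking the remaining 24 assignments likewise gives ≥ 1 in every case.

Yes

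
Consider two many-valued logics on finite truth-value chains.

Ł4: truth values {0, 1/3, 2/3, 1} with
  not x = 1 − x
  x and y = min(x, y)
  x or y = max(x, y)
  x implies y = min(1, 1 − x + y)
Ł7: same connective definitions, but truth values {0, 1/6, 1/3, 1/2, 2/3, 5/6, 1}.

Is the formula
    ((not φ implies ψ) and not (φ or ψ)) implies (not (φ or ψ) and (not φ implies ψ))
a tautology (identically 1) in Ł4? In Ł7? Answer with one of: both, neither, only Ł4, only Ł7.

both

In Ł4: every assignment gives 1 — tautology.
In Ł7: every assignment gives 1 — tautology.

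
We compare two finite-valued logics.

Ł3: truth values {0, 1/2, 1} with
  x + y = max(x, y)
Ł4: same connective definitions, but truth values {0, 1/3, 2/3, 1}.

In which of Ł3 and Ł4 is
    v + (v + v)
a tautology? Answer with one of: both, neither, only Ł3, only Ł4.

In Ł3: at v = 0 the value is 0 — not a tautology.
In Ł4: at v = 0 the value is 0 — not a tautology.

neither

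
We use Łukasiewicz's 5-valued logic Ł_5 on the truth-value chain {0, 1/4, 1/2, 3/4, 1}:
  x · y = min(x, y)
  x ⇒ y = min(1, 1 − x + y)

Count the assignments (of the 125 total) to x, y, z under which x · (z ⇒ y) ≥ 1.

value 1: 15 assignments (counts)
value 3/4: 23 assignments
value 1/2: 28 assignments
value 1/4: 30 assignments
value 0: 29 assignments
So 15 of the 125 assignments meet the threshold.

15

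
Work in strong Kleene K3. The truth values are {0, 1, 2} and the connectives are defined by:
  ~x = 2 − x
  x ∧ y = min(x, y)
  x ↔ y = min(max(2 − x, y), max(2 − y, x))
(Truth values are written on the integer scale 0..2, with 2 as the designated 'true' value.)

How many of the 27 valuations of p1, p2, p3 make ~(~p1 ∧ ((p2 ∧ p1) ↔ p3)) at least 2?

13

value 2: 13 assignments (counts)
value 1: 11 assignments
value 0: 3 assignments
So 13 of the 27 assignments meet the threshold.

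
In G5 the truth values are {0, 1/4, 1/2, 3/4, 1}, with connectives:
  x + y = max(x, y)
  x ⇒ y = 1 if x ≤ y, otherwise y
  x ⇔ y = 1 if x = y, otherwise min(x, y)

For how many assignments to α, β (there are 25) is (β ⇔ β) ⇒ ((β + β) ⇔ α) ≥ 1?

5

value 1: 5 assignments (counts)
value 3/4: 2 assignments
value 1/2: 4 assignments
value 1/4: 6 assignments
value 0: 8 assignments
So 5 of the 25 assignments meet the threshold.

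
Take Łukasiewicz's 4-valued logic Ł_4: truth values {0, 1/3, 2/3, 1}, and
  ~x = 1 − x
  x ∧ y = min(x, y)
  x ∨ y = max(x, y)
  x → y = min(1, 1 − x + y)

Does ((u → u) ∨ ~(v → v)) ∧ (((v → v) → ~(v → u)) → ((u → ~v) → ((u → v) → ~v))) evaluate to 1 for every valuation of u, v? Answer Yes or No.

No

Counterexample: take u = 0, v = 2/3.
u → u = 0 → 0 = 1
v → v = 2/3 → 2/3 = 1
~(v → v) = ~1 = 0
(u → u) ∨ ~(v → v) = 1 ∨ 0 = 1
v → v = 2/3 → 2/3 = 1
v → u = 2/3 → 0 = 1/3
~(v → u) = ~1/3 = 2/3
(v → v) → ~(v → u) = 1 → 2/3 = 2/3
~v = ~2/3 = 1/3
u → ~v = 0 → 1/3 = 1
u → v = 0 → 2/3 = 1
~v = ~2/3 = 1/3
(u → v) → ~v = 1 → 1/3 = 1/3
(u → ~v) → ((u → v) → ~v) = 1 → 1/3 = 1/3
((v → v) → ~(v → u)) → ((u → ~v) → ((u → v) → ~v)) = 2/3 → 1/3 = 2/3
((u → u) ∨ ~(v → v)) ∧ (((v → v) → ~(v → u)) → ((u → ~v) → ((u → v) → ~v))) = 1 ∧ 2/3 = 2/3
This gives 2/3 ≠ 1.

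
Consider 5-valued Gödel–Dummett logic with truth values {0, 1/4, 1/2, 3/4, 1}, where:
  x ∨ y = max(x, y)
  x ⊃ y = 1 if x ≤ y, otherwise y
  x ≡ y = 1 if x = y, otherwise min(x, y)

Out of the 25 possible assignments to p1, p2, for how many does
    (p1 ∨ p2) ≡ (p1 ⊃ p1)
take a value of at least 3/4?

16

value 1: 9 assignments (counts)
value 3/4: 7 assignments (counts)
value 1/2: 5 assignments
value 1/4: 3 assignments
value 0: 1 assignment
So 16 of the 25 assignments meet the threshold.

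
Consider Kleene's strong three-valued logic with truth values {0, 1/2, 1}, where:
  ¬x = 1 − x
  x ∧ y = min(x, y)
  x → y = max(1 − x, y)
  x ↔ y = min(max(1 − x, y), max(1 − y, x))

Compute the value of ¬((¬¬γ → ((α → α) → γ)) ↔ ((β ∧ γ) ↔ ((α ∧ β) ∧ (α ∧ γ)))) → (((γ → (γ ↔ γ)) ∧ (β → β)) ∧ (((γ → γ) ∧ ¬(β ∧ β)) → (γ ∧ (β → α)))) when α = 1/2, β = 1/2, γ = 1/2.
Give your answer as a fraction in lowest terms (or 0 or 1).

¬γ = ¬1/2 = 1/2
¬¬γ = ¬1/2 = 1/2
α → α = 1/2 → 1/2 = 1/2
(α → α) → γ = 1/2 → 1/2 = 1/2
¬¬γ → ((α → α) → γ) = 1/2 → 1/2 = 1/2
β ∧ γ = 1/2 ∧ 1/2 = 1/2
α ∧ β = 1/2 ∧ 1/2 = 1/2
α ∧ γ = 1/2 ∧ 1/2 = 1/2
(α ∧ β) ∧ (α ∧ γ) = 1/2 ∧ 1/2 = 1/2
(β ∧ γ) ↔ ((α ∧ β) ∧ (α ∧ γ)) = 1/2 ↔ 1/2 = 1/2
(¬¬γ → ((α → α) → γ)) ↔ ((β ∧ γ) ↔ ((α ∧ β) ∧ (α ∧ γ))) = 1/2 ↔ 1/2 = 1/2
¬((¬¬γ → ((α → α) → γ)) ↔ ((β ∧ γ) ↔ ((α ∧ β) ∧ (α ∧ γ)))) = ¬1/2 = 1/2
γ ↔ γ = 1/2 ↔ 1/2 = 1/2
γ → (γ ↔ γ) = 1/2 → 1/2 = 1/2
β → β = 1/2 → 1/2 = 1/2
(γ → (γ ↔ γ)) ∧ (β → β) = 1/2 ∧ 1/2 = 1/2
γ → γ = 1/2 → 1/2 = 1/2
β ∧ β = 1/2 ∧ 1/2 = 1/2
¬(β ∧ β) = ¬1/2 = 1/2
(γ → γ) ∧ ¬(β ∧ β) = 1/2 ∧ 1/2 = 1/2
β → α = 1/2 → 1/2 = 1/2
γ ∧ (β → α) = 1/2 ∧ 1/2 = 1/2
((γ → γ) ∧ ¬(β ∧ β)) → (γ ∧ (β → α)) = 1/2 → 1/2 = 1/2
((γ → (γ ↔ γ)) ∧ (β → β)) ∧ (((γ → γ) ∧ ¬(β ∧ β)) → (γ ∧ (β → α))) = 1/2 ∧ 1/2 = 1/2
¬((¬¬γ → ((α → α) → γ)) ↔ ((β ∧ γ) ↔ ((α ∧ β) ∧ (α ∧ γ)))) → (((γ → (γ ↔ γ)) ∧ (β → β)) ∧ (((γ → γ) ∧ ¬(β ∧ β)) → (γ ∧ (β → α)))) = 1/2 → 1/2 = 1/2

1/2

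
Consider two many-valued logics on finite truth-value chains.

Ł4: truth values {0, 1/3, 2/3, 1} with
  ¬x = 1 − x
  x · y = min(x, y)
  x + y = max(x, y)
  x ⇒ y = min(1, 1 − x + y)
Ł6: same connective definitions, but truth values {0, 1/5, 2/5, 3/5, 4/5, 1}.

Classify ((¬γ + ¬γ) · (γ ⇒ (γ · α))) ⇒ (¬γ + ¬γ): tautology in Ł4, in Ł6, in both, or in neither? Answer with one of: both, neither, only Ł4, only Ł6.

In Ł4: every assignment gives 1 — tautology.
In Ł6: every assignment gives 1 — tautology.

both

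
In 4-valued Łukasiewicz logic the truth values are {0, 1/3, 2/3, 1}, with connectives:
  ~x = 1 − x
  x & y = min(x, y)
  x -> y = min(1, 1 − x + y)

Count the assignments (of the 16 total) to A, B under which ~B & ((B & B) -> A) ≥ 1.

4

A = 0, B = 0 ↦ 1  ≥
A = 0, B = 1/3 ↦ 2/3  <
A = 0, B = 2/3 ↦ 1/3  <
A = 0, B = 1 ↦ 0  <
A = 1/3, B = 0 ↦ 1  ≥
A = 1/3, B = 1/3 ↦ 2/3  <
A = 1/3, B = 2/3 ↦ 1/3  <
A = 1/3, B = 1 ↦ 0  <
A = 2/3, B = 0 ↦ 1  ≥
A = 2/3, B = 1/3 ↦ 2/3  <
A = 2/3, B = 2/3 ↦ 1/3  <
A = 2/3, B = 1 ↦ 0  <
A = 1, B = 0 ↦ 1  ≥
A = 1, B = 1/3 ↦ 2/3  <
A = 1, B = 2/3 ↦ 1/3  <
A = 1, B = 1 ↦ 0  <
So 4 of the 16 assignments meet the threshold.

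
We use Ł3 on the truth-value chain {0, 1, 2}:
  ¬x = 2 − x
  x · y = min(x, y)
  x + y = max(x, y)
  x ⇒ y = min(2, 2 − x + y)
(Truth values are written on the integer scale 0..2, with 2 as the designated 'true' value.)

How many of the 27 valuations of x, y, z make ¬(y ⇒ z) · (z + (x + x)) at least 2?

value 2: 1 assignment (counts)
value 1: 6 assignments
value 0: 20 assignments
So 1 of the 27 assignments meets the threshold.

1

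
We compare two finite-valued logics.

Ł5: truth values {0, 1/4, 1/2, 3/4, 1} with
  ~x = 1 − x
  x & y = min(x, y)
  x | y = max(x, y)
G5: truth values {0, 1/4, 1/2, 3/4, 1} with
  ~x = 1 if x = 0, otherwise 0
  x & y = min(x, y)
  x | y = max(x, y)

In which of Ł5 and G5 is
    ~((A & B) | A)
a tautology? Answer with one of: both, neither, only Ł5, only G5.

In Ł5: at A = 1/4, B = 0 the value is 3/4 — not a tautology.
In G5: at A = 1/4, B = 0 the value is 0 — not a tautology.

neither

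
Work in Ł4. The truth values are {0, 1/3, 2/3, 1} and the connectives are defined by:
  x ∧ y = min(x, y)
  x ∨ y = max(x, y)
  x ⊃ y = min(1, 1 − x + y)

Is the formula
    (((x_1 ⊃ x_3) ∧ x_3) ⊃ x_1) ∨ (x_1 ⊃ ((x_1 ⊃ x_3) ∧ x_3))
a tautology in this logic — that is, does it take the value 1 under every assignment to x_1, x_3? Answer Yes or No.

Yes

x_1 = 0, x_3 = 0 ↦ 1
x_1 = 0, x_3 = 1/3 ↦ 1
x_1 = 0, x_3 = 2/3 ↦ 1
x_1 = 0, x_3 = 1 ↦ 1
x_1 = 1/3, x_3 = 0 ↦ 1
x_1 = 1/3, x_3 = 1/3 ↦ 1
x_1 = 1/3, x_3 = 2/3 ↦ 1
x_1 = 1/3, x_3 = 1 ↦ 1
x_1 = 2/3, x_3 = 0 ↦ 1
x_1 = 2/3, x_3 = 1/3 ↦ 1
x_1 = 2/3, x_3 = 2/3 ↦ 1
x_1 = 2/3, x_3 = 1 ↦ 1
x_1 = 1, x_3 = 0 ↦ 1
x_1 = 1, x_3 = 1/3 ↦ 1
x_1 = 1, x_3 = 2/3 ↦ 1
x_1 = 1, x_3 = 1 ↦ 1
Every assignment gives a value ≥ 1.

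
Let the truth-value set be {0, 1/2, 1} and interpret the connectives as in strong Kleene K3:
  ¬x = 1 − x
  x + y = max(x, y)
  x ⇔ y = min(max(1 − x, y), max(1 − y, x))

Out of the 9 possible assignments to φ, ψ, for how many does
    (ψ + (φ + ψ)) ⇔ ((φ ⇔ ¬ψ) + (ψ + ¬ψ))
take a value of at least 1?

4

φ = 0, ψ = 0 ↦ 0  <
φ = 0, ψ = 1/2 ↦ 1/2  <
φ = 0, ψ = 1 ↦ 1  ≥
φ = 1/2, ψ = 0 ↦ 1/2  <
φ = 1/2, ψ = 1/2 ↦ 1/2  <
φ = 1/2, ψ = 1 ↦ 1  ≥
φ = 1, ψ = 0 ↦ 1  ≥
φ = 1, ψ = 1/2 ↦ 1/2  <
φ = 1, ψ = 1 ↦ 1  ≥
So 4 of the 9 assignments meet the threshold.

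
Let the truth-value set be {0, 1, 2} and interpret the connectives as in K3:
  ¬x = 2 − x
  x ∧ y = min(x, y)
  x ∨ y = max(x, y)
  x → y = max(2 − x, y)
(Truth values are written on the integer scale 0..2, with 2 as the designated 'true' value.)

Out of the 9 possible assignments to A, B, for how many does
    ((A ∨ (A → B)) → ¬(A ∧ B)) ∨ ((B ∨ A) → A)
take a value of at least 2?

A = 0, B = 0 ↦ 2  ≥
A = 0, B = 1 ↦ 2  ≥
A = 0, B = 2 ↦ 2  ≥
A = 1, B = 0 ↦ 2  ≥
A = 1, B = 1 ↦ 1  <
A = 1, B = 2 ↦ 1  <
A = 2, B = 0 ↦ 2  ≥
A = 2, B = 1 ↦ 2  ≥
A = 2, B = 2 ↦ 2  ≥
So 7 of the 9 assignments meet the threshold.

7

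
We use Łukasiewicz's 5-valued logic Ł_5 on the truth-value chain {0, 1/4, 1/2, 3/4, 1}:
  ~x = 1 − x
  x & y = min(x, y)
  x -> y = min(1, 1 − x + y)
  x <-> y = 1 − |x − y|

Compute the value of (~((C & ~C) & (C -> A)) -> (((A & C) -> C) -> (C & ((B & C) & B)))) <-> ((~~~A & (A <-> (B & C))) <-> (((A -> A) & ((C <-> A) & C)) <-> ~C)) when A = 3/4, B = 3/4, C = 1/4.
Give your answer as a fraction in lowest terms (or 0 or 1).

3/4

~C = ~1/4 = 3/4
C & ~C = 1/4 & 3/4 = 1/4
C -> A = 1/4 -> 3/4 = 1
(C & ~C) & (C -> A) = 1/4 & 1 = 1/4
~((C & ~C) & (C -> A)) = ~1/4 = 3/4
A & C = 3/4 & 1/4 = 1/4
(A & C) -> C = 1/4 -> 1/4 = 1
B & C = 3/4 & 1/4 = 1/4
(B & C) & B = 1/4 & 3/4 = 1/4
C & ((B & C) & B) = 1/4 & 1/4 = 1/4
((A & C) -> C) -> (C & ((B & C) & B)) = 1 -> 1/4 = 1/4
~((C & ~C) & (C -> A)) -> (((A & C) -> C) -> (C & ((B & C) & B))) = 3/4 -> 1/4 = 1/2
~A = ~3/4 = 1/4
~~A = ~1/4 = 3/4
~~~A = ~3/4 = 1/4
B & C = 3/4 & 1/4 = 1/4
A <-> (B & C) = 3/4 <-> 1/4 = 1/2
~~~A & (A <-> (B & C)) = 1/4 & 1/2 = 1/4
A -> A = 3/4 -> 3/4 = 1
C <-> A = 1/4 <-> 3/4 = 1/2
(C <-> A) & C = 1/2 & 1/4 = 1/4
(A -> A) & ((C <-> A) & C) = 1 & 1/4 = 1/4
~C = ~1/4 = 3/4
((A -> A) & ((C <-> A) & C)) <-> ~C = 1/4 <-> 3/4 = 1/2
(~~~A & (A <-> (B & C))) <-> (((A -> A) & ((C <-> A) & C)) <-> ~C) = 1/4 <-> 1/2 = 3/4
(~((C & ~C) & (C -> A)) -> (((A & C) -> C) -> (C & ((B & C) & B)))) <-> ((~~~A & (A <-> (B & C))) <-> (((A -> A) & ((C <-> A) & C)) <-> ~C)) = 1/2 <-> 3/4 = 3/4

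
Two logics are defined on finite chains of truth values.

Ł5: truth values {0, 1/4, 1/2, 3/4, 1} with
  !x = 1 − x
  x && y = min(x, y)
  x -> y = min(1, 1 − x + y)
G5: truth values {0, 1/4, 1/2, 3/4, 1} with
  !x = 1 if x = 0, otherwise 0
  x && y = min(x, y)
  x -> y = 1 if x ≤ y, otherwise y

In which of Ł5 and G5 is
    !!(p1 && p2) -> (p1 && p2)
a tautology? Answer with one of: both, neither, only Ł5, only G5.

In Ł5: every assignment gives 1 — tautology.
In G5: at p1 = 1/4, p2 = 1/4 the value is 1/4 — not a tautology.

only Ł5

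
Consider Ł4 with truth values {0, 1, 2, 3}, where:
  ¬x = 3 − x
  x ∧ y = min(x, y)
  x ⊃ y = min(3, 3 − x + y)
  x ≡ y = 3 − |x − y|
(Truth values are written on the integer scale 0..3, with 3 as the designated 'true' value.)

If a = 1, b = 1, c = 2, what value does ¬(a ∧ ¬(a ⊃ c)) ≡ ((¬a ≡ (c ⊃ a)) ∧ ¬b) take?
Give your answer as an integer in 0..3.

2

a ⊃ c = 1 ⊃ 2 = 3
¬(a ⊃ c) = ¬3 = 0
a ∧ ¬(a ⊃ c) = 1 ∧ 0 = 0
¬(a ∧ ¬(a ⊃ c)) = ¬0 = 3
¬a = ¬1 = 2
c ⊃ a = 2 ⊃ 1 = 2
¬a ≡ (c ⊃ a) = 2 ≡ 2 = 3
¬b = ¬1 = 2
(¬a ≡ (c ⊃ a)) ∧ ¬b = 3 ∧ 2 = 2
¬(a ∧ ¬(a ⊃ c)) ≡ ((¬a ≡ (c ⊃ a)) ∧ ¬b) = 3 ≡ 2 = 2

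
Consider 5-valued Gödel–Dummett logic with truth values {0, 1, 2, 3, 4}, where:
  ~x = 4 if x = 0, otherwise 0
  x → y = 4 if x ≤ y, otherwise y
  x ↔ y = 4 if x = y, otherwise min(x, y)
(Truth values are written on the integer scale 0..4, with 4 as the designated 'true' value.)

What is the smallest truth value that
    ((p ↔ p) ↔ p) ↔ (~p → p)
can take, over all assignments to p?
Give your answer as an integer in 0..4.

Take p = 1:
p ↔ p = 1 ↔ 1 = 4
(p ↔ p) ↔ p = 4 ↔ 1 = 1
~p = ~1 = 0
~p → p = 0 → 1 = 4
((p ↔ p) ↔ p) ↔ (~p → p) = 1 ↔ 4 = 1
No assignment yields a value below 1, so this is the minimum.

1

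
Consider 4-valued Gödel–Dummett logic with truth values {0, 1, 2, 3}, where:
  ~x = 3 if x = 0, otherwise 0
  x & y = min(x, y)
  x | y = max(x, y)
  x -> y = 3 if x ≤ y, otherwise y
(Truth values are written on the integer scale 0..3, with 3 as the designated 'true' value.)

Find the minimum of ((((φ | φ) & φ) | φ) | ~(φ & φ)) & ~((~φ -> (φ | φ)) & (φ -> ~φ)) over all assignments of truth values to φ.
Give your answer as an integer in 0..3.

1

Take φ = 1:
φ | φ = 1 | 1 = 1
(φ | φ) & φ = 1 & 1 = 1
((φ | φ) & φ) | φ = 1 | 1 = 1
φ & φ = 1 & 1 = 1
~(φ & φ) = ~1 = 0
(((φ | φ) & φ) | φ) | ~(φ & φ) = 1 | 0 = 1
~φ = ~1 = 0
φ | φ = 1 | 1 = 1
~φ -> (φ | φ) = 0 -> 1 = 3
~φ = ~1 = 0
φ -> ~φ = 1 -> 0 = 0
(~φ -> (φ | φ)) & (φ -> ~φ) = 3 & 0 = 0
~((~φ -> (φ | φ)) & (φ -> ~φ)) = ~0 = 3
((((φ | φ) & φ) | φ) | ~(φ & φ)) & ~((~φ -> (φ | φ)) & (φ -> ~φ)) = 1 & 3 = 1
No assignment yields a value below 1, so this is the minimum.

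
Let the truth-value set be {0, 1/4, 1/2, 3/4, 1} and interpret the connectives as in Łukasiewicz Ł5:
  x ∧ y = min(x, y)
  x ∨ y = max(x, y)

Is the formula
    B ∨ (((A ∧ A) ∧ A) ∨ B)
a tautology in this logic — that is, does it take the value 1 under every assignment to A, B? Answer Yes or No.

Counterexample: take A = 0, B = 0.
A ∧ A = 0 ∧ 0 = 0
(A ∧ A) ∧ A = 0 ∧ 0 = 0
((A ∧ A) ∧ A) ∨ B = 0 ∨ 0 = 0
B ∨ (((A ∧ A) ∧ A) ∨ B) = 0 ∨ 0 = 0
This gives 0 ≠ 1.

No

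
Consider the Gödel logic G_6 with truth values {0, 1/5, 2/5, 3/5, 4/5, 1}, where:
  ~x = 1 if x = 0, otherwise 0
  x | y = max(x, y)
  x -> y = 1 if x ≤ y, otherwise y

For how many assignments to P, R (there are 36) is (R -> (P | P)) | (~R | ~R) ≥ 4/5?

value 1: 21 assignments (counts)
value 4/5: 1 assignment (counts)
value 3/5: 2 assignments
value 2/5: 3 assignments
value 1/5: 4 assignments
value 0: 5 assignments
So 22 of the 36 assignments meet the threshold.

22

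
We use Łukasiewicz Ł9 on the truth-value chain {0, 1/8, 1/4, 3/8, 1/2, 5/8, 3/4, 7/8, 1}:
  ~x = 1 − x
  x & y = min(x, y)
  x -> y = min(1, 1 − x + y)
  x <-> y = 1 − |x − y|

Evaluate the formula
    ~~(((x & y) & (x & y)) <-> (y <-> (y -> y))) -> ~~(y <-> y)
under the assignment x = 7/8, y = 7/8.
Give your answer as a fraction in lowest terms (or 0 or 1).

x & y = 7/8 & 7/8 = 7/8
x & y = 7/8 & 7/8 = 7/8
(x & y) & (x & y) = 7/8 & 7/8 = 7/8
y -> y = 7/8 -> 7/8 = 1
y <-> (y -> y) = 7/8 <-> 1 = 7/8
((x & y) & (x & y)) <-> (y <-> (y -> y)) = 7/8 <-> 7/8 = 1
~(((x & y) & (x & y)) <-> (y <-> (y -> y))) = ~1 = 0
~~(((x & y) & (x & y)) <-> (y <-> (y -> y))) = ~0 = 1
y <-> y = 7/8 <-> 7/8 = 1
~(y <-> y) = ~1 = 0
~~(y <-> y) = ~0 = 1
~~(((x & y) & (x & y)) <-> (y <-> (y -> y))) -> ~~(y <-> y) = 1 -> 1 = 1

1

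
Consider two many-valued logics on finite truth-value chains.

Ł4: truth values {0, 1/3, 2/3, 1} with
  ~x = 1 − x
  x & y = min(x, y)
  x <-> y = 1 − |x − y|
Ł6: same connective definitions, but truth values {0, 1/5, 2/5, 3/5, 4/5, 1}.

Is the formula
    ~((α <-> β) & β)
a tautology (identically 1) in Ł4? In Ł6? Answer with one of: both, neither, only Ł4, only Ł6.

In Ł4: at α = 0, β = 1/3 the value is 2/3 — not a tautology.
In Ł6: at α = 0, β = 1/5 the value is 4/5 — not a tautology.

neither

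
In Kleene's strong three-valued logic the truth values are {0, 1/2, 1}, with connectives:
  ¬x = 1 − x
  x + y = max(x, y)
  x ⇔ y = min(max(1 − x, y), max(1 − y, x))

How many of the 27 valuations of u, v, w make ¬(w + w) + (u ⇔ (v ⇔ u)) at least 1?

value 1: 13 assignments (counts)
value 1/2: 12 assignments
value 0: 2 assignments
So 13 of the 27 assignments meet the threshold.

13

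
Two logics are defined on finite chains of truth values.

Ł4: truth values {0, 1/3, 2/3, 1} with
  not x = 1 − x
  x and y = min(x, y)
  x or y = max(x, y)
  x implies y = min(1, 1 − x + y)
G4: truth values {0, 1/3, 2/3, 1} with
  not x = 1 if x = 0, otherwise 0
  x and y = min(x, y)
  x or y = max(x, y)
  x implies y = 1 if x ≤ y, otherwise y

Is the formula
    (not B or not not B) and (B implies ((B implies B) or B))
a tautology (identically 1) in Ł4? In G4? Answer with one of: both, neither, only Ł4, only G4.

In Ł4: at B = 1/3 the value is 2/3 — not a tautology.
In G4: every assignment gives 1 — tautology.

only G4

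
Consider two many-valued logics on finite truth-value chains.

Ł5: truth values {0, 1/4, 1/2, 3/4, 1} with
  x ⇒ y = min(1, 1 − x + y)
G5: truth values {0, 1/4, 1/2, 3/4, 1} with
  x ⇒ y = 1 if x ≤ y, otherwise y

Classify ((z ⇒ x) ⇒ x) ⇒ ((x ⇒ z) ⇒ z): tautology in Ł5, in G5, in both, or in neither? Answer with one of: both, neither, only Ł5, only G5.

In Ł5: every assignment gives 1 — tautology.
In G5: at x = 0, z = 1/4 the value is 1/4 — not a tautology.

only Ł5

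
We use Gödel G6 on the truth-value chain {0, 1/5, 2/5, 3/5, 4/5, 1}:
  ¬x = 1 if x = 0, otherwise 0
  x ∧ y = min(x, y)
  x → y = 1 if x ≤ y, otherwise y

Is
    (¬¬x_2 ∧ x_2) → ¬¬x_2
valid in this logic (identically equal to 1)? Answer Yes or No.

x_2 = 0 ↦ 1
x_2 = 1/5 ↦ 1
x_2 = 2/5 ↦ 1
x_2 = 3/5 ↦ 1
x_2 = 4/5 ↦ 1
x_2 = 1 ↦ 1
Every assignment gives a value ≥ 1.

Yes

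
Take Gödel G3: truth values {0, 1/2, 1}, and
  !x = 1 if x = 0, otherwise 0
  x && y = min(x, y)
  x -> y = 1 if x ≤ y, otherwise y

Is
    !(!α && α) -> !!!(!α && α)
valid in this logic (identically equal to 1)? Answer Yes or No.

Yes

α = 0 ↦ 1
α = 1/2 ↦ 1
α = 1 ↦ 1
Every assignment gives a value ≥ 1.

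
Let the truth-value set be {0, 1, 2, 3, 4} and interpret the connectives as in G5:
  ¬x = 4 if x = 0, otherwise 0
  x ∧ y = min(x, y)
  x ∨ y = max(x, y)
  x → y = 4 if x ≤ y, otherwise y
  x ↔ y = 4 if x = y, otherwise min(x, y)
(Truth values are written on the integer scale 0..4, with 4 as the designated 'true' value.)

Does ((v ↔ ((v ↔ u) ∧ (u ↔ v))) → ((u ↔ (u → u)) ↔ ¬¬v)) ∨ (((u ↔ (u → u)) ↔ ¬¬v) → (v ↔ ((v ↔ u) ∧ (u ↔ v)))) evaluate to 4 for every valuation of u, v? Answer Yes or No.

At u = 3, v = 3, for instance:
v ↔ u = 3 ↔ 3 = 4
u ↔ v = 3 ↔ 3 = 4
(v ↔ u) ∧ (u ↔ v) = 4 ∧ 4 = 4
v ↔ ((v ↔ u) ∧ (u ↔ v)) = 3 ↔ 4 = 3
u → u = 3 → 3 = 4
u ↔ (u → u) = 3 ↔ 4 = 3
¬v = ¬3 = 0
¬¬v = ¬0 = 4
(u ↔ (u → u)) ↔ ¬¬v = 3 ↔ 4 = 3
(v ↔ ((v ↔ u) ∧ (u ↔ v))) → ((u ↔ (u → u)) ↔ ¬¬v) = 3 → 3 = 4
((u ↔ (u → u)) ↔ ¬¬v) → (v ↔ ((v ↔ u) ∧ (u ↔ v))) = 3 → 3 = 4
((v ↔ ((v ↔ u) ∧ (u ↔ v))) → ((u ↔ (u → u)) ↔ ¬¬v)) ∨ (((u ↔ (u → u)) ↔ ¬¬v) → (v ↔ ((v ↔ u) ∧ (u ↔ v)))) = 4 ∨ 4 = 4
and checking the remaining 24 assignments likewise gives ≥ 4 in every case.

Yes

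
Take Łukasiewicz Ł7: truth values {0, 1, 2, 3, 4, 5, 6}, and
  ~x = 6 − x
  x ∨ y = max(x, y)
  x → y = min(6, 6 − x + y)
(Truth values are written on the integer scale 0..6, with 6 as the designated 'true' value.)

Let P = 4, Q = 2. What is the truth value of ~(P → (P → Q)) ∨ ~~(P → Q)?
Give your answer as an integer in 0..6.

4

P → Q = 4 → 2 = 4
P → (P → Q) = 4 → 4 = 6
~(P → (P → Q)) = ~6 = 0
P → Q = 4 → 2 = 4
~(P → Q) = ~4 = 2
~~(P → Q) = ~2 = 4
~(P → (P → Q)) ∨ ~~(P → Q) = 0 ∨ 4 = 4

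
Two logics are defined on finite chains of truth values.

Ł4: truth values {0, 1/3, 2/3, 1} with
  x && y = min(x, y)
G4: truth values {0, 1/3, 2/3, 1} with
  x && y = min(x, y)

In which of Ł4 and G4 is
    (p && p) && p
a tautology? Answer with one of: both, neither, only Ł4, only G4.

neither

In Ł4: at p = 0 the value is 0 — not a tautology.
In G4: at p = 0 the value is 0 — not a tautology.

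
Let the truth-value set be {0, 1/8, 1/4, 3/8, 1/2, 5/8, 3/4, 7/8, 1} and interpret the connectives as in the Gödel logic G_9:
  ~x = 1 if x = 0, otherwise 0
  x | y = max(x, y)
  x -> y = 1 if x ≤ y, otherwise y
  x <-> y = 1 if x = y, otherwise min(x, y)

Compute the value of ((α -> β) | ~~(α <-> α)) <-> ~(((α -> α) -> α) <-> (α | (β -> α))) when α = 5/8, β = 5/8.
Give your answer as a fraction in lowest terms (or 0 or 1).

0

α -> β = 5/8 -> 5/8 = 1
α <-> α = 5/8 <-> 5/8 = 1
~(α <-> α) = ~1 = 0
~~(α <-> α) = ~0 = 1
(α -> β) | ~~(α <-> α) = 1 | 1 = 1
α -> α = 5/8 -> 5/8 = 1
(α -> α) -> α = 1 -> 5/8 = 5/8
β -> α = 5/8 -> 5/8 = 1
α | (β -> α) = 5/8 | 1 = 1
((α -> α) -> α) <-> (α | (β -> α)) = 5/8 <-> 1 = 5/8
~(((α -> α) -> α) <-> (α | (β -> α))) = ~5/8 = 0
((α -> β) | ~~(α <-> α)) <-> ~(((α -> α) -> α) <-> (α | (β -> α))) = 1 <-> 0 = 0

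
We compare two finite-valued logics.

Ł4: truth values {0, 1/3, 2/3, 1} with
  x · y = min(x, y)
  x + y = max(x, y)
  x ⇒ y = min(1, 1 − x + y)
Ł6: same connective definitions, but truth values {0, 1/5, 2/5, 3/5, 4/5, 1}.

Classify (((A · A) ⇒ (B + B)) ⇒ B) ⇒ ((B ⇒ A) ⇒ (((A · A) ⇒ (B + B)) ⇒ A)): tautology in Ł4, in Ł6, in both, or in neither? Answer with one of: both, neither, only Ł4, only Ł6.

In Ł4: every assignment gives 1 — tautology.
In Ł6: every assignment gives 1 — tautology.

both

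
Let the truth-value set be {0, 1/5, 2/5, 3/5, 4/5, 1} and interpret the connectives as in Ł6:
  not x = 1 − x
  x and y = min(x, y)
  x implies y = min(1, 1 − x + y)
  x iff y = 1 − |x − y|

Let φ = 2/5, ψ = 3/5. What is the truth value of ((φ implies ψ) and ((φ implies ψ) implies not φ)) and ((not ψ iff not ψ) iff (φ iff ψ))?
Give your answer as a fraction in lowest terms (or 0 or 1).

3/5

φ implies ψ = 2/5 implies 3/5 = 1
φ implies ψ = 2/5 implies 3/5 = 1
not φ = not 2/5 = 3/5
(φ implies ψ) implies not φ = 1 implies 3/5 = 3/5
(φ implies ψ) and ((φ implies ψ) implies not φ) = 1 and 3/5 = 3/5
not ψ = not 3/5 = 2/5
not ψ = not 3/5 = 2/5
not ψ iff not ψ = 2/5 iff 2/5 = 1
φ iff ψ = 2/5 iff 3/5 = 4/5
(not ψ iff not ψ) iff (φ iff ψ) = 1 iff 4/5 = 4/5
((φ implies ψ) and ((φ implies ψ) implies not φ)) and ((not ψ iff not ψ) iff (φ iff ψ)) = 3/5 and 4/5 = 3/5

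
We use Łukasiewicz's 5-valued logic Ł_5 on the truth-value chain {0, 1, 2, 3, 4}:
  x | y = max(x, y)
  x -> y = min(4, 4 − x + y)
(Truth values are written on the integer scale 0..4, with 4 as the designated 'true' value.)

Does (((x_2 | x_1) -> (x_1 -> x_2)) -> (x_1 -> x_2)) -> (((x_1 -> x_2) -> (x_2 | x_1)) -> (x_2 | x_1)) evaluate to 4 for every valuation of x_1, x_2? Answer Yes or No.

At x_1 = 3, x_2 = 3, for instance:
x_2 | x_1 = 3 | 3 = 3
x_1 -> x_2 = 3 -> 3 = 4
(x_2 | x_1) -> (x_1 -> x_2) = 3 -> 4 = 4
((x_2 | x_1) -> (x_1 -> x_2)) -> (x_1 -> x_2) = 4 -> 4 = 4
(x_1 -> x_2) -> (x_2 | x_1) = 4 -> 3 = 3
((x_1 -> x_2) -> (x_2 | x_1)) -> (x_2 | x_1) = 3 -> 3 = 4
(((x_2 | x_1) -> (x_1 -> x_2)) -> (x_1 -> x_2)) -> (((x_1 -> x_2) -> (x_2 | x_1)) -> (x_2 | x_1)) = 4 -> 4 = 4
and checking the remaining 24 assignments likewise gives ≥ 4 in every case.

Yes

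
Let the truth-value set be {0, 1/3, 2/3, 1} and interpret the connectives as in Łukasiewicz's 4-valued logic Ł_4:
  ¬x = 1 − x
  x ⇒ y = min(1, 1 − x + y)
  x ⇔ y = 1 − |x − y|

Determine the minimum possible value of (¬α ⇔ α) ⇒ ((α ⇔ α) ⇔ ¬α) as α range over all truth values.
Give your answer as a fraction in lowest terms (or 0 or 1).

Take α = 2/3:
¬α = ¬2/3 = 1/3
¬α ⇔ α = 1/3 ⇔ 2/3 = 2/3
α ⇔ α = 2/3 ⇔ 2/3 = 1
¬α = ¬2/3 = 1/3
(α ⇔ α) ⇔ ¬α = 1 ⇔ 1/3 = 1/3
(¬α ⇔ α) ⇒ ((α ⇔ α) ⇔ ¬α) = 2/3 ⇒ 1/3 = 2/3
No assignment yields a value below 2/3, so this is the minimum.

2/3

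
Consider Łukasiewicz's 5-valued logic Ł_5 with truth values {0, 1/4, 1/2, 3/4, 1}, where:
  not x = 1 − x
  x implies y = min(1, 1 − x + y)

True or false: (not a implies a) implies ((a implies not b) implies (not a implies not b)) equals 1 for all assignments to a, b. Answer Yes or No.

At a = 1, b = 1/4, for instance:
not a = not 1 = 0
not a implies a = 0 implies 1 = 1
not b = not 1/4 = 3/4
a implies not b = 1 implies 3/4 = 3/4
not a implies not b = 0 implies 3/4 = 1
(a implies not b) implies (not a implies not b) = 3/4 implies 1 = 1
(not a implies a) implies ((a implies not b) implies (not a implies not b)) = 1 implies 1 = 1
and checking the remaining 24 assignments likewise gives ≥ 1 in every case.

Yes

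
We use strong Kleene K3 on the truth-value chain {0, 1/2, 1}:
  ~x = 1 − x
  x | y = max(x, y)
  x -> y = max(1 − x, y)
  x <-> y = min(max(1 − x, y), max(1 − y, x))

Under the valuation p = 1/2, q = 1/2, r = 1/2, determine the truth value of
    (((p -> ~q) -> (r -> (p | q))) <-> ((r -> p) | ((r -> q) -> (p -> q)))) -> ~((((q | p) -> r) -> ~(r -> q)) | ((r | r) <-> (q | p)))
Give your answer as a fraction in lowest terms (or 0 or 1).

~q = ~1/2 = 1/2
p -> ~q = 1/2 -> 1/2 = 1/2
p | q = 1/2 | 1/2 = 1/2
r -> (p | q) = 1/2 -> 1/2 = 1/2
(p -> ~q) -> (r -> (p | q)) = 1/2 -> 1/2 = 1/2
r -> p = 1/2 -> 1/2 = 1/2
r -> q = 1/2 -> 1/2 = 1/2
p -> q = 1/2 -> 1/2 = 1/2
(r -> q) -> (p -> q) = 1/2 -> 1/2 = 1/2
(r -> p) | ((r -> q) -> (p -> q)) = 1/2 | 1/2 = 1/2
((p -> ~q) -> (r -> (p | q))) <-> ((r -> p) | ((r -> q) -> (p -> q))) = 1/2 <-> 1/2 = 1/2
q | p = 1/2 | 1/2 = 1/2
(q | p) -> r = 1/2 -> 1/2 = 1/2
r -> q = 1/2 -> 1/2 = 1/2
~(r -> q) = ~1/2 = 1/2
((q | p) -> r) -> ~(r -> q) = 1/2 -> 1/2 = 1/2
r | r = 1/2 | 1/2 = 1/2
q | p = 1/2 | 1/2 = 1/2
(r | r) <-> (q | p) = 1/2 <-> 1/2 = 1/2
(((q | p) -> r) -> ~(r -> q)) | ((r | r) <-> (q | p)) = 1/2 | 1/2 = 1/2
~((((q | p) -> r) -> ~(r -> q)) | ((r | r) <-> (q | p))) = ~1/2 = 1/2
(((p -> ~q) -> (r -> (p | q))) <-> ((r -> p) | ((r -> q) -> (p -> q)))) -> ~((((q | p) -> r) -> ~(r -> q)) | ((r | r) <-> (q | p))) = 1/2 -> 1/2 = 1/2

1/2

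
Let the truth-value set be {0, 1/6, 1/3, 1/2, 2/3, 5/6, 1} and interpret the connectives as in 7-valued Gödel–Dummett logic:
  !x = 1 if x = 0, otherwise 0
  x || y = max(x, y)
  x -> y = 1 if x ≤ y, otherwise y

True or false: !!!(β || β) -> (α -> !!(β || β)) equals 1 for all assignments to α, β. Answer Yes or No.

Counterexample: take α = 1/6, β = 0.
β || β = 0 || 0 = 0
!(β || β) = !0 = 1
!!(β || β) = !1 = 0
!!!(β || β) = !0 = 1
β || β = 0 || 0 = 0
!(β || β) = !0 = 1
!!(β || β) = !1 = 0
α -> !!(β || β) = 1/6 -> 0 = 0
!!!(β || β) -> (α -> !!(β || β)) = 1 -> 0 = 0
This gives 0 ≠ 1.

No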